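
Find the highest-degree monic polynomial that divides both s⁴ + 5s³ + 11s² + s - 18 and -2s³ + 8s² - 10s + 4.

s - 1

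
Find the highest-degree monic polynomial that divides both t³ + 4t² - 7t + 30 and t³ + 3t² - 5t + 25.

t² - 2t + 5

Apply the Euclidean algorithm:
  t³ + 4t² - 7t + 30 = (t³ + 3t² - 5t + 25) + (t² - 2t + 5)
  t³ + 3t² - 5t + 25 = (t + 5)(t² - 2t + 5) + (0)
The last nonzero remainder t² - 2t + 5 is already monic.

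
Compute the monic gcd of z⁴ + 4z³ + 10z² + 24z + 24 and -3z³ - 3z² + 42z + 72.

Repeated division with remainder:
  z⁴ + 4z³ + 10z² + 24z + 24 = (-(1/3)z - 1)(-3z³ - 3z² + 42z + 72) + (21z² + 90z + 96)
  -3z³ - 3z² + 42z + 72 = (-(1/7)z + 23/49)(21z² + 90z + 96) + ((660/49)z + 1320/49)
  21z² + 90z + 96 = ((343/220)z + 196/55)((660/49)z + 1320/49) + (0)
Last nonzero remainder: (660/49)z + 1320/49. Dividing through by 660/49 gives the monic gcd z + 2.

z + 2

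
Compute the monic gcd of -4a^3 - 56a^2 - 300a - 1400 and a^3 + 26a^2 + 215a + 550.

a + 10

Euclidean algorithm in ℚ[a]:
  -4a^3 - 56a^2 - 300a - 1400 = (-4)(a^3 + 26a^2 + 215a + 550) + (48a^2 + 560a + 800)
  a^3 + 26a^2 + 215a + 550 = ((1/48)a + 43/144)(48a^2 + 560a + 800) + ((280/9)a + 2800/9)
  48a^2 + 560a + 800 = ((54/35)a + 18/7)((280/9)a + 2800/9) + (0)
Last nonzero remainder: (280/9)a + 2800/9. Dividing through by 280/9 gives the monic gcd a + 10.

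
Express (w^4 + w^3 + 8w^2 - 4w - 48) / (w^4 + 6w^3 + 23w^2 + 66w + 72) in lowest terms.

(w - 2)/(w + 3)

Euclidean algorithm in ℚ[w]:
  w^4 + w^3 + 8w^2 - 4w - 48 = (w^4 + 6w^3 + 23w^2 + 66w + 72) + (-5w^3 - 15w^2 - 70w - 120)
  w^4 + 6w^3 + 23w^2 + 66w + 72 = (-(1/5)w - 3/5)(-5w^3 - 15w^2 - 70w - 120) + (0)
Last nonzero remainder: -5w^3 - 15w^2 - 70w - 120. Dividing through by -5 gives the monic gcd w^3 + 3w^2 + 14w + 24.
Cancel w^3 + 3w^2 + 14w + 24 from numerator and denominator to get the reduced form.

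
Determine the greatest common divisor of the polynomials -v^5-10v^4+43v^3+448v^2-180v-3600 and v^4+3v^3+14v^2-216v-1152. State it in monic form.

v^2-2v-24

Apply the Euclidean algorithm:
  -v^5-10v^4+43v^3+448v^2-180v-3600 = (-v-7)(v^4+3v^3+14v^2-216v-1152) + (78v^3+330v^2-2844v-11664)
  v^4+3v^3+14v^2-216v-1152 = ((1/78)v-8/507)(78v^3+330v^2-2844v-11664) + ((9408/169)v^2-(18816/169)v-225792/169)
  78v^3+330v^2-2844v-11664 = ((2197/1568)v+13689/1568)((9408/169)v^2-(18816/169)v-225792/169) + (0)
Last nonzero remainder: (9408/169)v^2-(18816/169)v-225792/169. Dividing through by 9408/169 gives the monic gcd v^2-2v-24.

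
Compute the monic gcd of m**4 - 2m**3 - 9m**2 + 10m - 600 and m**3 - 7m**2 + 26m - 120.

Apply the Euclidean algorithm:
  m**4 - 2m**3 - 9m**2 + 10m - 600 = (m + 5)(m**3 - 7m**2 + 26m - 120) + (0)
The last nonzero remainder m**3 - 7m**2 + 26m - 120 is already monic.

m**3 - 7m**2 + 26m - 120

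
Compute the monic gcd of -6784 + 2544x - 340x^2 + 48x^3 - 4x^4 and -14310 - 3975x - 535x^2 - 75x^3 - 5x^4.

By polynomial division,
  -4x^4 + 48x^3 - 340x^2 + 2544x - 6784 = (4/5)(-5x^4 - 75x^3 - 535x^2 - 3975x - 14310) + (108x^3 + 88x^2 + 5724x + 4664)
  -5x^4 - 75x^3 - 535x^2 - 3975x - 14310 = (-(5/108)x - 1915/2916)(108x^3 + 88x^2 + 5724x + 4664) + (-(154700/729)x^2 - 8199100/729)
  108x^3 + 88x^2 + 5724x + 4664 = (-(19683/38675)x - 16038/38675)(-(154700/729)x^2 - 8199100/729) + (0)
Last nonzero remainder: -(154700/729)x^2 - 8199100/729. Dividing through by -154700/729 gives the monic gcd x^2 + 53.

53 + x^2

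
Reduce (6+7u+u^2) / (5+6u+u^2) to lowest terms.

(6+u)/(5+u)

Repeated division with remainder:
  u^2+7u+6 = (u^2+6u+5) + (u+1)
  u^2+6u+5 = (u+5)(u+1) + (0)
The last nonzero remainder u+1 is already monic.
Cancel u+1 from numerator and denominator to get the reduced form.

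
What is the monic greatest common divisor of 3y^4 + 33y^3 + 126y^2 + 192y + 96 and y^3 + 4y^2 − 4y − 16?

y^2 + 6y + 8

Apply the Euclidean algorithm:
  3y^4 + 33y^3 + 126y^2 + 192y + 96 = (3y + 21)(y^3 + 4y^2 − 4y − 16) + (54y^2 + 324y + 432)
  y^3 + 4y^2 − 4y − 16 = ((1/54)y − 1/27)(54y^2 + 324y + 432) + (0)
Last nonzero remainder: 54y^2 + 324y + 432. Dividing through by 54 gives the monic gcd y^2 + 6y + 8.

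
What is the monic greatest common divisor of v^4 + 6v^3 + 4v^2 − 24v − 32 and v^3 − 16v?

v + 4

Repeated division with remainder:
  v^4 + 6v^3 + 4v^2 − 24v − 32 = (v + 6)(v^3 − 16v) + (20v^2 + 72v − 32)
  v^3 − 16v = ((1/20)v − 9/50)(20v^2 + 72v − 32) + (−(36/25)v − 144/25)
  20v^2 + 72v − 32 = (−(125/9)v + 50/9)(−(36/25)v − 144/25) + (0)
Last nonzero remainder: −(36/25)v − 144/25. Dividing through by −36/25 gives the monic gcd v + 4.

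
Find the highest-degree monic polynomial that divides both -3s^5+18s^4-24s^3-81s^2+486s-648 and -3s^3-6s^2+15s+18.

By polynomial division,
  -3s^5+18s^4-24s^3-81s^2+486s-648 = (s^2-8s+29)(-3s^3-6s^2+15s+18) + (195s^2+195s-1170)
  -3s^3-6s^2+15s+18 = (-(1/65)s-1/65)(195s^2+195s-1170) + (0)
Last nonzero remainder: 195s^2+195s-1170. Dividing through by 195 gives the monic gcd s^2+s-6.

s^2+s-6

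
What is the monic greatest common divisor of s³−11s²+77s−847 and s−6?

By polynomial division,
  s³−11s²+77s−847 = (s²−5s+47)(s−6) + (−565)
  s−6 = (−(1/565)s+6/565)(−565) + (0)
The last nonzero remainder is the constant −565, so the polynomials are coprime and gcd = 1.

1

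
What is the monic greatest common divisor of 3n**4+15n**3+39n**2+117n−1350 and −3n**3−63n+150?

Repeated division with remainder:
  3n**4+15n**3+39n**2+117n−1350 = (−n−5)(−3n**3−63n+150) + (−24n**2−48n−600)
  −3n**3−63n+150 = ((1/8)n−1/4)(−24n**2−48n−600) + (0)
Last nonzero remainder: −24n**2−48n−600. Dividing through by −24 gives the monic gcd n**2+2n+25.

n**2+2n+25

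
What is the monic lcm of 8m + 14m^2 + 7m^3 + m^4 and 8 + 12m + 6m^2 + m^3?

Repeated division with remainder:
  m^4 + 7m^3 + 14m^2 + 8m = (m + 1)(m^3 + 6m^2 + 12m + 8) + (−4m^2 − 12m − 8)
  m^3 + 6m^2 + 12m + 8 = (−(1/4)m − 3/4)(−4m^2 − 12m − 8) + (m + 2)
  −4m^2 − 12m − 8 = (−4m − 4)(m + 2) + (0)
The last nonzero remainder m + 2 is already monic.
Then lcm(f, g) = f·g / gcd(f, g); expanding and making the result monic gives the answer.

32m + 88m^2 + 92m^3 + 46m^4 + 11m^5 + m^6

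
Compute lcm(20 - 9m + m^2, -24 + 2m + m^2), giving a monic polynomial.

120 - 34m - 3m^2 + m^3

Apply the Euclidean algorithm:
  m^2 - 9m + 20 = (m^2 + 2m - 24) + (-11m + 44)
  m^2 + 2m - 24 = (-(1/11)m - 6/11)(-11m + 44) + (0)
Last nonzero remainder: -11m + 44. Dividing through by -11 gives the monic gcd m - 4.
Then lcm(f, g) = f·g / gcd(f, g); expanding and making the result monic gives the answer.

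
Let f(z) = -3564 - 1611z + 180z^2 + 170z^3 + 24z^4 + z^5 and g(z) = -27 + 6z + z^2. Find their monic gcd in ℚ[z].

-27 + 6z + z^2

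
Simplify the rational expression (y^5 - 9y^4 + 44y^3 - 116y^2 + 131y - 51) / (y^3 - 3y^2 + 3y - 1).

Repeated division with remainder:
  y^5 - 9y^4 + 44y^3 - 116y^2 + 131y - 51 = (y^2 - 6y + 23)(y^3 - 3y^2 + 3y - 1) + (-28y^2 + 56y - 28)
  y^3 - 3y^2 + 3y - 1 = (-(1/28)y + 1/28)(-28y^2 + 56y - 28) + (0)
Last nonzero remainder: -28y^2 + 56y - 28. Dividing through by -28 gives the monic gcd y^2 - 2y + 1.
Cancel y^2 - 2y + 1 from numerator and denominator to get the reduced form.

(y^3 - 7y^2 + 29y - 51)/(y - 1)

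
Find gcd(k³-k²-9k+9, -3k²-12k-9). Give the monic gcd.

By polynomial division,
  k³-k²-9k+9 = (-(1/3)k+5/3)(-3k²-12k-9) + (8k+24)
  -3k²-12k-9 = (-(3/8)k-3/8)(8k+24) + (0)
Last nonzero remainder: 8k+24. Dividing through by 8 gives the monic gcd k+3.

k+3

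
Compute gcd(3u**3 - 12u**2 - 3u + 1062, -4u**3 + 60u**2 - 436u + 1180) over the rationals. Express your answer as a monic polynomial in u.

u**2 - 10u + 59

Euclidean algorithm in ℚ[u]:
  3u**3 - 12u**2 - 3u + 1062 = (-3/4)(-4u**3 + 60u**2 - 436u + 1180) + (33u**2 - 330u + 1947)
  -4u**3 + 60u**2 - 436u + 1180 = (-(4/33)u + 20/33)(33u**2 - 330u + 1947) + (0)
Last nonzero remainder: 33u**2 - 330u + 1947. Dividing through by 33 gives the monic gcd u**2 - 10u + 59.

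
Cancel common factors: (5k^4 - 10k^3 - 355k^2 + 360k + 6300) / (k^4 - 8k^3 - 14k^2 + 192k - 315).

Apply the Euclidean algorithm:
  5k^4 - 10k^3 - 355k^2 + 360k + 6300 = (5)(k^4 - 8k^3 - 14k^2 + 192k - 315) + (30k^3 - 285k^2 - 600k + 7875)
  k^4 - 8k^3 - 14k^2 + 192k - 315 = ((1/30)k + 1/20)(30k^3 - 285k^2 - 600k + 7875) + ((81/4)k^2 - (81/2)k - 2835/4)
  30k^3 - 285k^2 - 600k + 7875 = ((40/27)k - 100/9)((81/4)k^2 - (81/2)k - 2835/4) + (0)
Last nonzero remainder: (81/4)k^2 - (81/2)k - 2835/4. Dividing through by 81/4 gives the monic gcd k^2 - 2k - 35.
Cancel k^2 - 2k - 35 from numerator and denominator to get the reduced form.

(5k^2 - 180)/(k^2 - 6k + 9)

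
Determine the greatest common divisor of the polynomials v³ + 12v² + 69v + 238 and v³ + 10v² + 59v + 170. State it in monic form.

By polynomial division,
  v³ + 12v² + 69v + 238 = (v³ + 10v² + 59v + 170) + (2v² + 10v + 68)
  v³ + 10v² + 59v + 170 = ((1/2)v + 5/2)(2v² + 10v + 68) + (0)
Last nonzero remainder: 2v² + 10v + 68. Dividing through by 2 gives the monic gcd v² + 5v + 34.

v² + 5v + 34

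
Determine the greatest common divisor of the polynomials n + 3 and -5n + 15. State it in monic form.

Apply the Euclidean algorithm:
  n + 3 = (-1/5)(-5n + 15) + (6)
  -5n + 15 = (-(5/6)n + 5/2)(6) + (0)
The last nonzero remainder is the constant 6, so the polynomials are coprime and gcd = 1.

1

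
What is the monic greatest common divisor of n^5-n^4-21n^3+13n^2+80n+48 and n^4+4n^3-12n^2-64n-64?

n^2-16

Euclidean algorithm in ℚ[n]:
  n^5-n^4-21n^3+13n^2+80n+48 = (n-5)(n^4+4n^3-12n^2-64n-64) + (11n^3+17n^2-176n-272)
  n^4+4n^3-12n^2-64n-64 = ((1/11)n+27/121)(11n^3+17n^2-176n-272) + ((25/121)n^2-400/121)
  11n^3+17n^2-176n-272 = ((1331/25)n+2057/25)((25/121)n^2-400/121) + (0)
Last nonzero remainder: (25/121)n^2-400/121. Dividing through by 25/121 gives the monic gcd n^2-16.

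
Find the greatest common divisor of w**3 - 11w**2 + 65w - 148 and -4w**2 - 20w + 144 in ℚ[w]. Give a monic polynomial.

w - 4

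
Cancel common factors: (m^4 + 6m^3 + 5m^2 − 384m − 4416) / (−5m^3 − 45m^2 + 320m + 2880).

Euclidean algorithm in ℚ[m]:
  m^4 + 6m^3 + 5m^2 − 384m − 4416 = (−(1/5)m + 3/5)(−5m^3 − 45m^2 + 320m + 2880) + (96m^2 − 6144)
  −5m^3 − 45m^2 + 320m + 2880 = (−(5/96)m − 15/32)(96m^2 − 6144) + (0)
Last nonzero remainder: 96m^2 − 6144. Dividing through by 96 gives the monic gcd m^2 − 64.
Cancel m^2 − 64 from numerator and denominator to get the reduced form.

(−m^2 − 6m − 69)/(5m + 45)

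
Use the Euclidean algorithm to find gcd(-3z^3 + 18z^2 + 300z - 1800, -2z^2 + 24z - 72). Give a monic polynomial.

z - 6

Euclidean algorithm in ℚ[z]:
  -3z^3 + 18z^2 + 300z - 1800 = ((3/2)z + 9)(-2z^2 + 24z - 72) + (192z - 1152)
  -2z^2 + 24z - 72 = (-(1/96)z + 1/16)(192z - 1152) + (0)
Last nonzero remainder: 192z - 1152. Dividing through by 192 gives the monic gcd z - 6.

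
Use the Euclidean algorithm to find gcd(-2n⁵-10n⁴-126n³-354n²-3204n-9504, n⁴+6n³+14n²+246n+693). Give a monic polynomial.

n³-n²+21n+99

Euclidean algorithm in ℚ[n]:
  -2n⁵-10n⁴-126n³-354n²-3204n-9504 = (-2n+2)(n⁴+6n³+14n²+246n+693) + (-110n³+110n²-2310n-10890)
  n⁴+6n³+14n²+246n+693 = (-(1/110)n-7/110)(-110n³+110n²-2310n-10890) + (0)
Last nonzero remainder: -110n³+110n²-2310n-10890. Dividing through by -110 gives the monic gcd n³-n²+21n+99.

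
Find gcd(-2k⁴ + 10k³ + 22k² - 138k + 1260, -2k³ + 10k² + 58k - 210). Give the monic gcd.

Euclidean algorithm in ℚ[k]:
  -2k⁴ + 10k³ + 22k² - 138k + 1260 = (k)(-2k³ + 10k² + 58k - 210) + (-36k² + 72k + 1260)
  -2k³ + 10k² + 58k - 210 = ((1/18)k - 1/6)(-36k² + 72k + 1260) + (0)
Last nonzero remainder: -36k² + 72k + 1260. Dividing through by -36 gives the monic gcd k² - 2k - 35.

k² - 2k - 35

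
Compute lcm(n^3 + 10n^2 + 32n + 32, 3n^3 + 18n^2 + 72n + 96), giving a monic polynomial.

n^5 + 14n^4 + 88n^3 + 320n^2 + 640n + 512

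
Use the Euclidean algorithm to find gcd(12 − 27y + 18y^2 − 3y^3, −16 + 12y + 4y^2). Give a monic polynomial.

−1 + y

Euclidean algorithm in ℚ[y]:
  −3y^3 + 18y^2 − 27y + 12 = (−(3/4)y + 27/4)(4y^2 + 12y − 16) + (−120y + 120)
  4y^2 + 12y − 16 = (−(1/30)y − 2/15)(−120y + 120) + (0)
Last nonzero remainder: −120y + 120. Dividing through by −120 gives the monic gcd y − 1.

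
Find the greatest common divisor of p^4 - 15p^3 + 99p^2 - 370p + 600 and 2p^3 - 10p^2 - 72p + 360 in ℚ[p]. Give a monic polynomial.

Euclidean algorithm in ℚ[p]:
  p^4 - 15p^3 + 99p^2 - 370p + 600 = ((1/2)p - 5)(2p^3 - 10p^2 - 72p + 360) + (85p^2 - 910p + 2400)
  2p^3 - 10p^2 - 72p + 360 = ((2/85)p + 194/1445)(85p^2 - 910p + 2400) + (-(1820/289)p + 10920/289)
  85p^2 - 910p + 2400 = (-(4913/364)p + 5780/91)(-(1820/289)p + 10920/289) + (0)
Last nonzero remainder: -(1820/289)p + 10920/289. Dividing through by -1820/289 gives the monic gcd p - 6.

p - 6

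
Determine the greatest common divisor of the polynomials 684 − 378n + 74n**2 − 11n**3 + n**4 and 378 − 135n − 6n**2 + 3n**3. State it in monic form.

Apply the Euclidean algorithm:
  n**4 − 11n**3 + 74n**2 − 378n + 684 = ((1/3)n − 3)(3n**3 − 6n**2 − 135n + 378) + (101n**2 − 909n + 1818)
  3n**3 − 6n**2 − 135n + 378 = ((3/101)n + 21/101)(101n**2 − 909n + 1818) + (0)
Last nonzero remainder: 101n**2 − 909n + 1818. Dividing through by 101 gives the monic gcd n**2 − 9n + 18.

18 − 9n + n**2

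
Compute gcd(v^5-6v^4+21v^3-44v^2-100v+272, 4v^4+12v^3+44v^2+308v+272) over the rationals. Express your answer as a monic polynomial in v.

v^2-2v+17

By polynomial division,
  v^5-6v^4+21v^3-44v^2-100v+272 = ((1/4)v-9/4)(4v^4+12v^3+44v^2+308v+272) + (37v^3-22v^2+525v+884)
  4v^4+12v^3+44v^2+308v+272 = ((4/37)v+532/1369)(37v^3-22v^2+525v+884) + (-(5760/1369)v^2+(11520/1369)v-97920/1369)
  37v^3-22v^2+525v+884 = (-(50653/5760)v-17797/1440)(-(5760/1369)v^2+(11520/1369)v-97920/1369) + (0)
Last nonzero remainder: -(5760/1369)v^2+(11520/1369)v-97920/1369. Dividing through by -5760/1369 gives the monic gcd v^2-2v+17.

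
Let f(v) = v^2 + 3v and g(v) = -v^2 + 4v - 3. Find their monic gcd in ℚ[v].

1

Repeated division with remainder:
  v^2 + 3v = (-1)(-v^2 + 4v - 3) + (7v - 3)
  -v^2 + 4v - 3 = (-(1/7)v + 25/49)(7v - 3) + (-72/49)
  7v - 3 = (-(343/72)v + 49/24)(-72/49) + (0)
The last nonzero remainder is the constant -72/49, so the polynomials are coprime and gcd = 1.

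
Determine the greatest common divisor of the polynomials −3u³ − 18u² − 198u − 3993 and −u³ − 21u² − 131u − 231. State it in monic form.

u + 11

By polynomial division,
  −3u³ − 18u² − 198u − 3993 = (3)(−u³ − 21u² − 131u − 231) + (45u² + 195u − 3300)
  −u³ − 21u² − 131u − 231 = (−(1/45)u − 10/27)(45u² + 195u − 3300) + (−(1189/9)u − 13079/9)
  45u² + 195u − 3300 = (−(405/1189)u + 2700/1189)(−(1189/9)u − 13079/9) + (0)
Last nonzero remainder: −(1189/9)u − 13079/9. Dividing through by −1189/9 gives the monic gcd u + 11.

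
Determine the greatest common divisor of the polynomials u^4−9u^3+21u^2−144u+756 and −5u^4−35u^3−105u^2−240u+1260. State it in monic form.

u^2+3u+21

By polynomial division,
  u^4−9u^3+21u^2−144u+756 = (−1/5)(−5u^4−35u^3−105u^2−240u+1260) + (−16u^3−192u+1008)
  −5u^4−35u^3−105u^2−240u+1260 = ((5/16)u+35/16)(−16u^3−192u+1008) + (−45u^2−135u−945)
  −16u^3−192u+1008 = ((16/45)u−16/15)(−45u^2−135u−945) + (0)
Last nonzero remainder: −45u^2−135u−945. Dividing through by −45 gives the monic gcd u^2+3u+21.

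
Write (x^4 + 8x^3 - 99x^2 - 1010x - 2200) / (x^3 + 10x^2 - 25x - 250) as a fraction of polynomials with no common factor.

Repeated division with remainder:
  x^4 + 8x^3 - 99x^2 - 1010x - 2200 = (x - 2)(x^3 + 10x^2 - 25x - 250) + (-54x^2 - 810x - 2700)
  x^3 + 10x^2 - 25x - 250 = (-(1/54)x + 5/54)(-54x^2 - 810x - 2700) + (0)
Last nonzero remainder: -54x^2 - 810x - 2700. Dividing through by -54 gives the monic gcd x^2 + 15x + 50.
Cancel x^2 + 15x + 50 from numerator and denominator to get the reduced form.

(x^2 - 7x - 44)/(x - 5)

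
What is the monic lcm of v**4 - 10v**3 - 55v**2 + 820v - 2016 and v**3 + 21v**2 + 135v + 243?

v**6 + 2v**5 - 148v**4 - 110v**3 + 6339v**2 - 2052v - 54432

By polynomial division,
  v**4 - 10v**3 - 55v**2 + 820v - 2016 = (v - 31)(v**3 + 21v**2 + 135v + 243) + (461v**2 + 4762v + 5517)
  v**3 + 21v**2 + 135v + 243 = ((1/461)v + 4919/212521)(461v**2 + 4762v + 5517) + ((2722720/212521)v + 24504480/212521)
  461v**2 + 4762v + 5517 = ((97972181/2722720)v + 130275373/2722720)((2722720/212521)v + 24504480/212521) + (0)
Last nonzero remainder: (2722720/212521)v + 24504480/212521. Dividing through by 2722720/212521 gives the monic gcd v + 9.
Then lcm(f, g) = f·g / gcd(f, g); expanding and making the result monic gives the answer.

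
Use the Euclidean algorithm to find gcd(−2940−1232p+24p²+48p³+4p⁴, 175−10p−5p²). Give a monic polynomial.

−35+2p+p²

Repeated division with remainder:
  4p⁴+48p³+24p²−1232p−2940 = (−(4/5)p²−8p−84/5)(−5p²−10p+175) + (0)
Last nonzero remainder: −5p²−10p+175. Dividing through by −5 gives the monic gcd p²+2p−35.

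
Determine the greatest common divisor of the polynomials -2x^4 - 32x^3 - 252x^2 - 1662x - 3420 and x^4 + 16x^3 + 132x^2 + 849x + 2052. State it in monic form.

Apply the Euclidean algorithm:
  -2x^4 - 32x^3 - 252x^2 - 1662x - 3420 = (-2)(x^4 + 16x^3 + 132x^2 + 849x + 2052) + (12x^2 + 36x + 684)
  x^4 + 16x^3 + 132x^2 + 849x + 2052 = ((1/12)x^2 + (13/12)x + 3)(12x^2 + 36x + 684) + (0)
Last nonzero remainder: 12x^2 + 36x + 684. Dividing through by 12 gives the monic gcd x^2 + 3x + 57.

x^2 + 3x + 57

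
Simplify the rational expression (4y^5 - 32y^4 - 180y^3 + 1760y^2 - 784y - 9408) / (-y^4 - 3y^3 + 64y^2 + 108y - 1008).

By polynomial division,
  4y^5 - 32y^4 - 180y^3 + 1760y^2 - 784y - 9408 = (-4y + 44)(-y^4 - 3y^3 + 64y^2 + 108y - 1008) + (208y^3 - 624y^2 - 9568y + 34944)
  -y^4 - 3y^3 + 64y^2 + 108y - 1008 = (-(1/208)y - 3/104)(208y^3 - 624y^2 - 9568y + 34944) + (0)
Last nonzero remainder: 208y^3 - 624y^2 - 9568y + 34944. Dividing through by 208 gives the monic gcd y^3 - 3y^2 - 46y + 168.
Cancel y^3 - 3y^2 - 46y + 168 from numerator and denominator to get the reduced form.

(-4y^2 + 20y + 56)/(y + 6)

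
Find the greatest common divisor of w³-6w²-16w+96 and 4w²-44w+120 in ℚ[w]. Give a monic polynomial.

Apply the Euclidean algorithm:
  w³-6w²-16w+96 = ((1/4)w+5/4)(4w²-44w+120) + (9w-54)
  4w²-44w+120 = ((4/9)w-20/9)(9w-54) + (0)
Last nonzero remainder: 9w-54. Dividing through by 9 gives the monic gcd w-6.

w-6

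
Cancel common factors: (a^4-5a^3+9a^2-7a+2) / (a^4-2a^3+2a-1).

By polynomial division,
  a^4-5a^3+9a^2-7a+2 = (a^4-2a^3+2a-1) + (-3a^3+9a^2-9a+3)
  a^4-2a^3+2a-1 = (-(1/3)a-1/3)(-3a^3+9a^2-9a+3) + (0)
Last nonzero remainder: -3a^3+9a^2-9a+3. Dividing through by -3 gives the monic gcd a^3-3a^2+3a-1.
Cancel a^3-3a^2+3a-1 from numerator and denominator to get the reduced form.

(a-2)/(a+1)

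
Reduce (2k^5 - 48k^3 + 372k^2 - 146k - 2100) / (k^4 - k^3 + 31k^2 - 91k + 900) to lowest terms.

(2k^3 + 12k^2 - 26k - 84)/(k^2 + 5k + 36)

By polynomial division,
  2k^5 - 48k^3 + 372k^2 - 146k - 2100 = (2k + 2)(k^4 - k^3 + 31k^2 - 91k + 900) + (-108k^3 + 492k^2 - 1764k - 3900)
  k^4 - k^3 + 31k^2 - 91k + 900 = (-(1/108)k - 8/243)(-108k^3 + 492k^2 - 1764k - 3900) + ((2500/81)k^2 - (5000/27)k + 62500/81)
  -108k^3 + 492k^2 - 1764k - 3900 = (-(2187/625)k - 3159/625)((2500/81)k^2 - (5000/27)k + 62500/81) + (0)
Last nonzero remainder: (2500/81)k^2 - (5000/27)k + 62500/81. Dividing through by 2500/81 gives the monic gcd k^2 - 6k + 25.
Cancel k^2 - 6k + 25 from numerator and denominator to get the reduced form.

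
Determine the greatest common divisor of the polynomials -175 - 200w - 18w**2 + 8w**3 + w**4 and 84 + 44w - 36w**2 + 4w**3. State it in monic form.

Repeated division with remainder:
  w**4 + 8w**3 - 18w**2 - 200w - 175 = ((1/4)w + 17/4)(4w**3 - 36w**2 + 44w + 84) + (124w**2 - 408w - 532)
  4w**3 - 36w**2 + 44w + 84 = ((1/31)w - 177/961)(124w**2 - 408w - 532) + (-(13440/961)w - 13440/961)
  124w**2 - 408w - 532 = (-(29791/3360)w + 18259/480)(-(13440/961)w - 13440/961) + (0)
Last nonzero remainder: -(13440/961)w - 13440/961. Dividing through by -13440/961 gives the monic gcd w + 1.

1 + w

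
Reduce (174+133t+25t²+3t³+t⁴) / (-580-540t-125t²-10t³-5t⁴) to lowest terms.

(-3-t)/(10+5t)

Euclidean algorithm in ℚ[t]:
  t⁴+3t³+25t²+133t+174 = (-1/5)(-5t⁴-10t³-125t²-540t-580) + (t³+25t+58)
  -5t⁴-10t³-125t²-540t-580 = (-5t-10)(t³+25t+58) + (0)
The last nonzero remainder t³+25t+58 is already monic.
Cancel t³+25t+58 from numerator and denominator to get the reduced form.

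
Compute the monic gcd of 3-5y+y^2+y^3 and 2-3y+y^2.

-1+y

Apply the Euclidean algorithm:
  y^3+y^2-5y+3 = (y+4)(y^2-3y+2) + (5y-5)
  y^2-3y+2 = ((1/5)y-2/5)(5y-5) + (0)
Last nonzero remainder: 5y-5. Dividing through by 5 gives the monic gcd y-1.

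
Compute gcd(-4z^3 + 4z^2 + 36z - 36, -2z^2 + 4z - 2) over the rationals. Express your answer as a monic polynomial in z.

Euclidean algorithm in ℚ[z]:
  -4z^3 + 4z^2 + 36z - 36 = (2z + 2)(-2z^2 + 4z - 2) + (32z - 32)
  -2z^2 + 4z - 2 = (-(1/16)z + 1/16)(32z - 32) + (0)
Last nonzero remainder: 32z - 32. Dividing through by 32 gives the monic gcd z - 1.

z - 1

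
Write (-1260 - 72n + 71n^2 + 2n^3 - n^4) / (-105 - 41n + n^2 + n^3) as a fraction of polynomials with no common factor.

Euclidean algorithm in ℚ[n]:
  -n^4 + 2n^3 + 71n^2 - 72n - 1260 = (-n + 3)(n^3 + n^2 - 41n - 105) + (27n^2 - 54n - 945)
  n^3 + n^2 - 41n - 105 = ((1/27)n + 1/9)(27n^2 - 54n - 945) + (0)
Last nonzero remainder: 27n^2 - 54n - 945. Dividing through by 27 gives the monic gcd n^2 - 2n - 35.
Cancel n^2 - 2n - 35 from numerator and denominator to get the reduced form.

(36 - n^2)/(3 + n)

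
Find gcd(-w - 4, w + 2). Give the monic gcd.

Apply the Euclidean algorithm:
  -w - 4 = (-1)(w + 2) + (-2)
  w + 2 = (-(1/2)w - 1)(-2) + (0)
The last nonzero remainder is the constant -2, so the polynomials are coprime and gcd = 1.

1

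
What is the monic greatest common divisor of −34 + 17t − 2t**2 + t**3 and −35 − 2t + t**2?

1

Apply the Euclidean algorithm:
  t**3 − 2t**2 + 17t − 34 = (t)(t**2 − 2t − 35) + (52t − 34)
  t**2 − 2t − 35 = ((1/52)t − 35/1352)(52t − 34) + (−24255/676)
  52t − 34 = (−(35152/24255)t + 22984/24255)(−24255/676) + (0)
The last nonzero remainder is the constant −24255/676, so the polynomials are coprime and gcd = 1.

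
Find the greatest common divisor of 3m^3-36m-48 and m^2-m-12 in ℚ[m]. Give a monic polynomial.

m-4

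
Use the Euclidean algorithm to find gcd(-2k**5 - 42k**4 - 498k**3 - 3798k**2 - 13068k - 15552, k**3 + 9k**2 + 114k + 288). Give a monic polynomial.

Euclidean algorithm in ℚ[k]:
  -2k**5 - 42k**4 - 498k**3 - 3798k**2 - 13068k - 15552 = (-2k**2 - 24k - 54)(k**3 + 9k**2 + 114k + 288) + (0)
The last nonzero remainder k**3 + 9k**2 + 114k + 288 is already monic.

k**3 + 9k**2 + 114k + 288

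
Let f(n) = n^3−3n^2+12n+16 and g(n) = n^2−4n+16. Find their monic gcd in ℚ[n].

Euclidean algorithm in ℚ[n]:
  n^3−3n^2+12n+16 = (n+1)(n^2−4n+16) + (0)
The last nonzero remainder n^2−4n+16 is already monic.

n^2−4n+16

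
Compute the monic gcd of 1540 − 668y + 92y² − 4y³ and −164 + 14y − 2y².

Euclidean algorithm in ℚ[y]:
  −4y³ + 92y² − 668y + 1540 = (2y − 32)(−2y² + 14y − 164) + (108y − 3708)
  −2y² + 14y − 164 = (−(1/54)y − 41/81)(108y − 3708) + (−18368/9)
  108y − 3708 = (−(243/4592)y + 8343/4592)(−18368/9) + (0)
The last nonzero remainder is the constant −18368/9, so the polynomials are coprime and gcd = 1.

1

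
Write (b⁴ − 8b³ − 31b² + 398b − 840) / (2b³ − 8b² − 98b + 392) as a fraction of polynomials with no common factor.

(b² − 11b + 30)/(2b − 14)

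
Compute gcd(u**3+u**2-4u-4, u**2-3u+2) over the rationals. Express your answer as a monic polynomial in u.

Apply the Euclidean algorithm:
  u**3+u**2-4u-4 = (u+4)(u**2-3u+2) + (6u-12)
  u**2-3u+2 = ((1/6)u-1/6)(6u-12) + (0)
Last nonzero remainder: 6u-12. Dividing through by 6 gives the monic gcd u-2.

u-2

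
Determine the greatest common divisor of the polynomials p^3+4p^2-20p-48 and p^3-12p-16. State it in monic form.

Euclidean algorithm in ℚ[p]:
  p^3+4p^2-20p-48 = (p^3-12p-16) + (4p^2-8p-32)
  p^3-12p-16 = ((1/4)p+1/2)(4p^2-8p-32) + (0)
Last nonzero remainder: 4p^2-8p-32. Dividing through by 4 gives the monic gcd p^2-2p-8.

p^2-2p-8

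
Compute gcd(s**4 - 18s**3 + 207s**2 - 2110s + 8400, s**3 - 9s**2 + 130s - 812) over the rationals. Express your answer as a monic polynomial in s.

s - 7

Repeated division with remainder:
  s**4 - 18s**3 + 207s**2 - 2110s + 8400 = (s - 9)(s**3 - 9s**2 + 130s - 812) + (-4s**2 - 128s + 1092)
  s**3 - 9s**2 + 130s - 812 = (-(1/4)s + 41/4)(-4s**2 - 128s + 1092) + (1715s - 12005)
  -4s**2 - 128s + 1092 = (-(4/1715)s - 156/1715)(1715s - 12005) + (0)
Last nonzero remainder: 1715s - 12005. Dividing through by 1715 gives the monic gcd s - 7.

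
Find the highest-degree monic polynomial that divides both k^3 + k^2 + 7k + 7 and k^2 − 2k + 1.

By polynomial division,
  k^3 + k^2 + 7k + 7 = (k + 3)(k^2 − 2k + 1) + (12k + 4)
  k^2 − 2k + 1 = ((1/12)k − 7/36)(12k + 4) + (16/9)
  12k + 4 = ((27/4)k + 9/4)(16/9) + (0)
The last nonzero remainder is the constant 16/9, so the polynomials are coprime and gcd = 1.

1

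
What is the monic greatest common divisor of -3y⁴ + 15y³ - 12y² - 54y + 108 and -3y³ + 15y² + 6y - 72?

y² - y - 6

By polynomial division,
  -3y⁴ + 15y³ - 12y² - 54y + 108 = (y)(-3y³ + 15y² + 6y - 72) + (-18y² + 18y + 108)
  -3y³ + 15y² + 6y - 72 = ((1/6)y - 2/3)(-18y² + 18y + 108) + (0)
Last nonzero remainder: -18y² + 18y + 108. Dividing through by -18 gives the monic gcd y² - y - 6.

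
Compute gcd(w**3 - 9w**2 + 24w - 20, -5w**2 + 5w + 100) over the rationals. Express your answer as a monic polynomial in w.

Repeated division with remainder:
  w**3 - 9w**2 + 24w - 20 = (-(1/5)w + 8/5)(-5w**2 + 5w + 100) + (36w - 180)
  -5w**2 + 5w + 100 = (-(5/36)w - 5/9)(36w - 180) + (0)
Last nonzero remainder: 36w - 180. Dividing through by 36 gives the monic gcd w - 5.

w - 5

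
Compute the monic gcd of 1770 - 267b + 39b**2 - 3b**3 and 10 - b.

-10 + b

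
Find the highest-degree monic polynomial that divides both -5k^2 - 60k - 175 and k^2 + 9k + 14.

Repeated division with remainder:
  -5k^2 - 60k - 175 = (-5)(k^2 + 9k + 14) + (-15k - 105)
  k^2 + 9k + 14 = (-(1/15)k - 2/15)(-15k - 105) + (0)
Last nonzero remainder: -15k - 105. Dividing through by -15 gives the monic gcd k + 7.

k + 7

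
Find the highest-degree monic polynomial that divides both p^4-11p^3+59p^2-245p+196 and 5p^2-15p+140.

p^2-3p+28

Apply the Euclidean algorithm:
  p^4-11p^3+59p^2-245p+196 = ((1/5)p^2-(8/5)p+7/5)(5p^2-15p+140) + (0)
Last nonzero remainder: 5p^2-15p+140. Dividing through by 5 gives the monic gcd p^2-3p+28.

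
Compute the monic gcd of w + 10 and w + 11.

1

Apply the Euclidean algorithm:
  w + 10 = (w + 11) + (-1)
  w + 11 = (-w - 11)(-1) + (0)
The last nonzero remainder is the constant -1, so the polynomials are coprime and gcd = 1.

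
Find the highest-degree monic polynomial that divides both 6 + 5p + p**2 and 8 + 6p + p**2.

2 + p

Repeated division with remainder:
  p**2 + 5p + 6 = (p**2 + 6p + 8) + (-p - 2)
  p**2 + 6p + 8 = (-p - 4)(-p - 2) + (0)
Last nonzero remainder: -p - 2. Dividing through by -1 gives the monic gcd p + 2.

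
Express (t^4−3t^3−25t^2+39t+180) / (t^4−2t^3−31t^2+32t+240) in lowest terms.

Apply the Euclidean algorithm:
  t^4−3t^3−25t^2+39t+180 = (t^4−2t^3−31t^2+32t+240) + (−t^3+6t^2+7t−60)
  t^4−2t^3−31t^2+32t+240 = (−t−4)(−t^3+6t^2+7t−60) + (0)
Last nonzero remainder: −t^3+6t^2+7t−60. Dividing through by −1 gives the monic gcd t^3−6t^2−7t+60.
Cancel t^3−6t^2−7t+60 from numerator and denominator to get the reduced form.

(t+3)/(t+4)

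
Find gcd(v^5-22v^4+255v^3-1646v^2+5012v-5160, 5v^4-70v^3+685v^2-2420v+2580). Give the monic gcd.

v^3-11v^2+104v-172

Repeated division with remainder:
  v^5-22v^4+255v^3-1646v^2+5012v-5160 = ((1/5)v-8/5)(5v^4-70v^3+685v^2-2420v+2580) + (6v^3-66v^2+624v-1032)
  5v^4-70v^3+685v^2-2420v+2580 = ((5/6)v-5/2)(6v^3-66v^2+624v-1032) + (0)
Last nonzero remainder: 6v^3-66v^2+624v-1032. Dividing through by 6 gives the monic gcd v^3-11v^2+104v-172.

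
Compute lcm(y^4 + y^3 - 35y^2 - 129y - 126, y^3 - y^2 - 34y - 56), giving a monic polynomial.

y^5 + 5y^4 - 31y^3 - 269y^2 - 642y - 504

By polynomial division,
  y^4 + y^3 - 35y^2 - 129y - 126 = (y + 2)(y^3 - y^2 - 34y - 56) + (y^2 - 5y - 14)
  y^3 - y^2 - 34y - 56 = (y + 4)(y^2 - 5y - 14) + (0)
The last nonzero remainder y^2 - 5y - 14 is already monic.
Then lcm(f, g) = f·g / gcd(f, g); expanding and making the result monic gives the answer.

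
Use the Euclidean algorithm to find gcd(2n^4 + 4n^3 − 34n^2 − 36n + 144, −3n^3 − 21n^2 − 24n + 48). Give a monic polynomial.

Apply the Euclidean algorithm:
  2n^4 + 4n^3 − 34n^2 − 36n + 144 = (−(2/3)n + 10/3)(−3n^3 − 21n^2 − 24n + 48) + (20n^2 + 76n − 16)
  −3n^3 − 21n^2 − 24n + 48 = (−(3/20)n − 12/25)(20n^2 + 76n − 16) + ((252/25)n + 1008/25)
  20n^2 + 76n − 16 = ((125/63)n − 25/63)((252/25)n + 1008/25) + (0)
Last nonzero remainder: (252/25)n + 1008/25. Dividing through by 252/25 gives the monic gcd n + 4.

n + 4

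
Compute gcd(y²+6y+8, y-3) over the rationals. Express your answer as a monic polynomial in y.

1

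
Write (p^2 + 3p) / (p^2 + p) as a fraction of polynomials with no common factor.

(p + 3)/(p + 1)

By polynomial division,
  p^2 + 3p = (p^2 + p) + (2p)
  p^2 + p = ((1/2)p + 1/2)(2p) + (0)
Last nonzero remainder: 2p. Dividing through by 2 gives the monic gcd p.
Cancel p from numerator and denominator to get the reduced form.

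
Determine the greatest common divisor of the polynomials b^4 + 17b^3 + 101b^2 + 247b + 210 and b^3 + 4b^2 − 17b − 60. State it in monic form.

Euclidean algorithm in ℚ[b]:
  b^4 + 17b^3 + 101b^2 + 247b + 210 = (b + 13)(b^3 + 4b^2 − 17b − 60) + (66b^2 + 528b + 990)
  b^3 + 4b^2 − 17b − 60 = ((1/66)b − 2/33)(66b^2 + 528b + 990) + (0)
Last nonzero remainder: 66b^2 + 528b + 990. Dividing through by 66 gives the monic gcd b^2 + 8b + 15.

b^2 + 8b + 15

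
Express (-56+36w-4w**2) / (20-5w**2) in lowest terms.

(-28+4w)/(10+5w)

Euclidean algorithm in ℚ[w]:
  -4w**2+36w-56 = (4/5)(-5w**2+20) + (36w-72)
  -5w**2+20 = (-(5/36)w-5/18)(36w-72) + (0)
Last nonzero remainder: 36w-72. Dividing through by 36 gives the monic gcd w-2.
Cancel w-2 from numerator and denominator to get the reduced form.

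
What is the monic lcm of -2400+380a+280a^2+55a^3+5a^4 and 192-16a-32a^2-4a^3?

-1920-176a+300a^2+100a^3+15a^4+a^5

Repeated division with remainder:
  5a^4+55a^3+280a^2+380a-2400 = (-(5/4)a-15/4)(-4a^3-32a^2-16a+192) + (140a^2+560a-1680)
  -4a^3-32a^2-16a+192 = (-(1/35)a-4/35)(140a^2+560a-1680) + (0)
Last nonzero remainder: 140a^2+560a-1680. Dividing through by 140 gives the monic gcd a^2+4a-12.
Then lcm(f, g) = f·g / gcd(f, g); expanding and making the result monic gives the answer.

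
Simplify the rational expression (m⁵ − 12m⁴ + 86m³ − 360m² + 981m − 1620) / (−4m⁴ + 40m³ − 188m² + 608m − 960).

Euclidean algorithm in ℚ[m]:
  m⁵ − 12m⁴ + 86m³ − 360m² + 981m − 1620 = (−(1/4)m + 1/2)(−4m⁴ + 40m³ − 188m² + 608m − 960) + (19m³ − 114m² + 437m − 1140)
  −4m⁴ + 40m³ − 188m² + 608m − 960 = (−(4/19)m + 16/19)(19m³ − 114m² + 437m − 1140) + (0)
Last nonzero remainder: 19m³ − 114m² + 437m − 1140. Dividing through by 19 gives the monic gcd m³ − 6m² + 23m − 60.
Cancel m³ − 6m² + 23m − 60 from numerator and denominator to get the reduced form.

(−m² + 6m − 27)/(4m − 16)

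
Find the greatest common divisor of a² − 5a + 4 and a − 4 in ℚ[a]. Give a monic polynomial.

a − 4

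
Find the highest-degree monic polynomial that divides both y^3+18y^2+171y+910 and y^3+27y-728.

Euclidean algorithm in ℚ[y]:
  y^3+18y^2+171y+910 = (y^3+27y-728) + (18y^2+144y+1638)
  y^3+27y-728 = ((1/18)y-4/9)(18y^2+144y+1638) + (0)
Last nonzero remainder: 18y^2+144y+1638. Dividing through by 18 gives the monic gcd y^2+8y+91.

y^2+8y+91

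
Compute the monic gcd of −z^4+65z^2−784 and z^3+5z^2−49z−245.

Apply the Euclidean algorithm:
  −z^4+65z^2−784 = (−z+5)(z^3+5z^2−49z−245) + (−9z^2+441)
  z^3+5z^2−49z−245 = (−(1/9)z−5/9)(−9z^2+441) + (0)
Last nonzero remainder: −9z^2+441. Dividing through by −9 gives the monic gcd z^2−49.

z^2−49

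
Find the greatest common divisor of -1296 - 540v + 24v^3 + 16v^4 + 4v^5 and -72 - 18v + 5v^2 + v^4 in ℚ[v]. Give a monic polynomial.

Apply the Euclidean algorithm:
  4v^5 + 16v^4 + 24v^3 - 540v - 1296 = (4v + 16)(v^4 + 5v^2 - 18v - 72) + (4v^3 - 8v^2 + 36v - 144)
  v^4 + 5v^2 - 18v - 72 = ((1/4)v + 1/2)(4v^3 - 8v^2 + 36v - 144) + (0)
Last nonzero remainder: 4v^3 - 8v^2 + 36v - 144. Dividing through by 4 gives the monic gcd v^3 - 2v^2 + 9v - 36.

-36 + 9v - 2v^2 + v^3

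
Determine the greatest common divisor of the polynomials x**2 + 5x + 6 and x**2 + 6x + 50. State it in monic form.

Euclidean algorithm in ℚ[x]:
  x**2 + 5x + 6 = (x**2 + 6x + 50) + (-x - 44)
  x**2 + 6x + 50 = (-x + 38)(-x - 44) + (1722)
  -x - 44 = (-(1/1722)x - 22/861)(1722) + (0)
The last nonzero remainder is the constant 1722, so the polynomials are coprime and gcd = 1.

1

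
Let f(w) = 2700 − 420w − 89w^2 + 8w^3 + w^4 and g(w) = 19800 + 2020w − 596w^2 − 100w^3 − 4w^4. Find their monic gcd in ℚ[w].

−450 − 5w + 14w^2 + w^3

Apply the Euclidean algorithm:
  w^4 + 8w^3 − 89w^2 − 420w + 2700 = (−1/4)(−4w^4 − 100w^3 − 596w^2 + 2020w + 19800) + (−17w^3 − 238w^2 + 85w + 7650)
  −4w^4 − 100w^3 − 596w^2 + 2020w + 19800 = ((4/17)w + 44/17)(−17w^3 − 238w^2 + 85w + 7650) + (0)
Last nonzero remainder: −17w^3 − 238w^2 + 85w + 7650. Dividing through by −17 gives the monic gcd w^3 + 14w^2 − 5w − 450.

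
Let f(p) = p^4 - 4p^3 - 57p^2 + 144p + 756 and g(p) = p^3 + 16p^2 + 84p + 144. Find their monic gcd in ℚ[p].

p + 6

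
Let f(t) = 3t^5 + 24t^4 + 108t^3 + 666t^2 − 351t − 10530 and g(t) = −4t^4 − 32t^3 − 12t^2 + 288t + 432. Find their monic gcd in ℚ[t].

Euclidean algorithm in ℚ[t]:
  3t^5 + 24t^4 + 108t^3 + 666t^2 − 351t − 10530 = (−(3/4)t)(−4t^4 − 32t^3 − 12t^2 + 288t + 432) + (99t^3 + 882t^2 − 27t − 10530)
  −4t^4 − 32t^3 − 12t^2 + 288t + 432 = (−(4/99)t + 40/1089)(99t^3 + 882t^2 − 27t − 10530) + (−(5504/121)t^2 − (16512/121)t + 99072/121)
  99t^3 + 882t^2 − 27t − 10530 = (−(11979/5504)t − 70785/5504)(−(5504/121)t^2 − (16512/121)t + 99072/121) + (0)
Last nonzero remainder: −(5504/121)t^2 − (16512/121)t + 99072/121. Dividing through by −5504/121 gives the monic gcd t^2 + 3t − 18.

t^2 + 3t − 18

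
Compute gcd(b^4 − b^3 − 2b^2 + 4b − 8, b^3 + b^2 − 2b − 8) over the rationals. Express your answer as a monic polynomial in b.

b − 2

By polynomial division,
  b^4 − b^3 − 2b^2 + 4b − 8 = (b − 2)(b^3 + b^2 − 2b − 8) + (2b^2 + 8b − 24)
  b^3 + b^2 − 2b − 8 = ((1/2)b − 3/2)(2b^2 + 8b − 24) + (22b − 44)
  2b^2 + 8b − 24 = ((1/11)b + 6/11)(22b − 44) + (0)
Last nonzero remainder: 22b − 44. Dividing through by 22 gives the monic gcd b − 2.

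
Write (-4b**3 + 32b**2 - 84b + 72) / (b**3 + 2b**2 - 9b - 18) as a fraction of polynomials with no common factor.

Euclidean algorithm in ℚ[b]:
  -4b**3 + 32b**2 - 84b + 72 = (-4)(b**3 + 2b**2 - 9b - 18) + (40b**2 - 120b)
  b**3 + 2b**2 - 9b - 18 = ((1/40)b + 1/8)(40b**2 - 120b) + (6b - 18)
  40b**2 - 120b = ((20/3)b)(6b - 18) + (0)
Last nonzero remainder: 6b - 18. Dividing through by 6 gives the monic gcd b - 3.
Cancel b - 3 from numerator and denominator to get the reduced form.

(-4b**2 + 20b - 24)/(b**2 + 5b + 6)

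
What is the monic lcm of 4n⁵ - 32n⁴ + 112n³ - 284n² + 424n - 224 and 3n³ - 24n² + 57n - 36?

Apply the Euclidean algorithm:
  4n⁵ - 32n⁴ + 112n³ - 284n² + 424n - 224 = ((4/3)n² + 12)(3n³ - 24n² + 57n - 36) + (52n² - 260n + 208)
  3n³ - 24n² + 57n - 36 = ((3/52)n - 9/52)(52n² - 260n + 208) + (0)
Last nonzero remainder: 52n² - 260n + 208. Dividing through by 52 gives the monic gcd n² - 5n + 4.
Then lcm(f, g) = f·g / gcd(f, g); expanding and making the result monic gives the answer.

n⁶ - 11n⁵ + 52n⁴ - 155n³ + 319n² - 374n + 168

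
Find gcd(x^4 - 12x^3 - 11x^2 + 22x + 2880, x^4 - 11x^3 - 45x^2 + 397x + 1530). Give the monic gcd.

x^2 - 19x + 90

Euclidean algorithm in ℚ[x]:
  x^4 - 12x^3 - 11x^2 + 22x + 2880 = (x^4 - 11x^3 - 45x^2 + 397x + 1530) + (-x^3 + 34x^2 - 375x + 1350)
  x^4 - 11x^3 - 45x^2 + 397x + 1530 = (-x - 23)(-x^3 + 34x^2 - 375x + 1350) + (362x^2 - 6878x + 32580)
  -x^3 + 34x^2 - 375x + 1350 = (-(1/362)x + 15/362)(362x^2 - 6878x + 32580) + (0)
Last nonzero remainder: 362x^2 - 6878x + 32580. Dividing through by 362 gives the monic gcd x^2 - 19x + 90.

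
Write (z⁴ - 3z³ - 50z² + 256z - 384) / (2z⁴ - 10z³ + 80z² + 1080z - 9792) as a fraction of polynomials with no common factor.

(z² - 5z + 8)/(2z² - 14z + 204)

Euclidean algorithm in ℚ[z]:
  z⁴ - 3z³ - 50z² + 256z - 384 = (1/2)(2z⁴ - 10z³ + 80z² + 1080z - 9792) + (2z³ - 90z² - 284z + 4512)
  2z⁴ - 10z³ + 80z² + 1080z - 9792 = (z + 40)(2z³ - 90z² - 284z + 4512) + (3964z² + 7928z - 190272)
  2z³ - 90z² - 284z + 4512 = ((1/1982)z - 47/1982)(3964z² + 7928z - 190272) + (0)
Last nonzero remainder: 3964z² + 7928z - 190272. Dividing through by 3964 gives the monic gcd z² + 2z - 48.
Cancel z² + 2z - 48 from numerator and denominator to get the reduced form.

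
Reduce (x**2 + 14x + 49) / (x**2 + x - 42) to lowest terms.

(x + 7)/(x - 6)

Euclidean algorithm in ℚ[x]:
  x**2 + 14x + 49 = (x**2 + x - 42) + (13x + 91)
  x**2 + x - 42 = ((1/13)x - 6/13)(13x + 91) + (0)
Last nonzero remainder: 13x + 91. Dividing through by 13 gives the monic gcd x + 7.
Cancel x + 7 from numerator and denominator to get the reduced form.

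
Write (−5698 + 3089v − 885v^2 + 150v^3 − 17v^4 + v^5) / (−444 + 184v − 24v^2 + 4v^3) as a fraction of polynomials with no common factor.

(−154 + 71v − 14v^2 + v^3)/(−12 + 4v)

Repeated division with remainder:
  v^5 − 17v^4 + 150v^3 − 885v^2 + 3089v − 5698 = ((1/4)v^2 − (11/4)v + 19/2)(4v^3 − 24v^2 + 184v − 444) + (−40v^2 + 120v − 1480)
  4v^3 − 24v^2 + 184v − 444 = (−(1/10)v + 3/10)(−40v^2 + 120v − 1480) + (0)
Last nonzero remainder: −40v^2 + 120v − 1480. Dividing through by −40 gives the monic gcd v^2 − 3v + 37.
Cancel v^2 − 3v + 37 from numerator and denominator to get the reduced form.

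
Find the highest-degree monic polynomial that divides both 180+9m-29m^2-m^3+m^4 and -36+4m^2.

Euclidean algorithm in ℚ[m]:
  m^4-m^3-29m^2+9m+180 = ((1/4)m^2-(1/4)m-5)(4m^2-36) + (0)
Last nonzero remainder: 4m^2-36. Dividing through by 4 gives the monic gcd m^2-9.

-9+m^2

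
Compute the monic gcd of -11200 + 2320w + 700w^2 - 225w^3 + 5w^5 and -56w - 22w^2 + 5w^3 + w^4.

-28 + 3w + w^2

Repeated division with remainder:
  5w^5 - 225w^3 + 700w^2 + 2320w - 11200 = (5w - 25)(w^4 + 5w^3 - 22w^2 - 56w) + (10w^3 + 430w^2 + 920w - 11200)
  w^4 + 5w^3 - 22w^2 - 56w = ((1/10)w - 19/5)(10w^3 + 430w^2 + 920w - 11200) + (1520w^2 + 4560w - 42560)
  10w^3 + 430w^2 + 920w - 11200 = ((1/152)w + 5/19)(1520w^2 + 4560w - 42560) + (0)
Last nonzero remainder: 1520w^2 + 4560w - 42560. Dividing through by 1520 gives the monic gcd w^2 + 3w - 28.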